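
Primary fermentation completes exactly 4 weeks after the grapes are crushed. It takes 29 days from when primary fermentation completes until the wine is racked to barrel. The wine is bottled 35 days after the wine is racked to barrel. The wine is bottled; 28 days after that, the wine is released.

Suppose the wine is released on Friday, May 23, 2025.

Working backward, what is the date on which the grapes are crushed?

Thursday, January 23, 2025

The wine is released: May 23, 2025.
The wine is bottled: May 23, 2025 − 28 days = Apr 25, 2025.
The wine is racked to barrel: Apr 25, 2025 − 35 days = Mar 21, 2025.
Primary fermentation completes: Mar 21, 2025 − 29 days = Feb 20, 2025.
The grapes are crushed: Feb 20, 2025 − 4 weeks = Jan 23, 2025.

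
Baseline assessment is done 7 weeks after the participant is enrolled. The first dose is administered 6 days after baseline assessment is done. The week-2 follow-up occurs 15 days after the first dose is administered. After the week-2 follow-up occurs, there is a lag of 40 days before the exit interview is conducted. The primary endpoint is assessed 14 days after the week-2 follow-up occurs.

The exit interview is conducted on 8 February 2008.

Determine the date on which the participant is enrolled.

21 October 2007

The exit interview is conducted: Feb 8, 2008.
The week-2 follow-up occurs: Feb 8, 2008 − 40 days = Dec 30, 2007.
The first dose is administered: Dec 30, 2007 − 15 days = Dec 15, 2007.
Baseline assessment is done: Dec 15, 2007 − 6 days = Dec 9, 2007.
The participant is enrolled: Dec 9, 2007 − 7 weeks = Oct 21, 2007.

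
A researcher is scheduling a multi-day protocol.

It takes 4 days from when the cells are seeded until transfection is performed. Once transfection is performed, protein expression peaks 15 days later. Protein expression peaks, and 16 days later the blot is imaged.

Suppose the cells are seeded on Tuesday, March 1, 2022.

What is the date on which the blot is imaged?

The cells are seeded: Mar 1, 2022.
Transfection is performed: Mar 1, 2022 + 4 days = Mar 5, 2022.
Protein expression peaks: Mar 5, 2022 + 15 days = Mar 20, 2022.
The blot is imaged: Mar 20, 2022 + 16 days = Apr 5, 2022.

Tuesday, April 5, 2022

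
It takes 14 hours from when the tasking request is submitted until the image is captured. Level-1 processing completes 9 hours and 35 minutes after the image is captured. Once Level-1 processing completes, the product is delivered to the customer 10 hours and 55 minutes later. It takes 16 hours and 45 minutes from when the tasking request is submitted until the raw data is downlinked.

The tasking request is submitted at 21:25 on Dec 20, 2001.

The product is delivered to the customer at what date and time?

07:55 on Dec 22, 2001

The tasking request is submitted: 21:25 Dec 20, 2001.
The image is captured: 21:25 Dec 20, 2001 + 14h = 11:25 Dec 21, 2001.
Level-1 processing completes: 11:25 Dec 21, 2001 + 9h35m = 21:00 Dec 21, 2001.
The product is delivered to the customer: 21:00 Dec 21, 2001 + 10h55m = 07:55 Dec 22, 2001.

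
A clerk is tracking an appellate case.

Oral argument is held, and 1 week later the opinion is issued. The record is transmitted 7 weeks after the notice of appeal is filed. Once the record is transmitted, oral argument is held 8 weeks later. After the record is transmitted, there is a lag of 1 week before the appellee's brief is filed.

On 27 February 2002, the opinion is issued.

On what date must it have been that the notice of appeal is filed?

7 November 2001

The opinion is issued: Feb 27, 2002.
Oral argument is held: Feb 27, 2002 − 1 week = Feb 20, 2002.
The record is transmitted: Feb 20, 2002 − 8 weeks = Dec 26, 2001.
The notice of appeal is filed: Dec 26, 2001 − 7 weeks = Nov 7, 2001.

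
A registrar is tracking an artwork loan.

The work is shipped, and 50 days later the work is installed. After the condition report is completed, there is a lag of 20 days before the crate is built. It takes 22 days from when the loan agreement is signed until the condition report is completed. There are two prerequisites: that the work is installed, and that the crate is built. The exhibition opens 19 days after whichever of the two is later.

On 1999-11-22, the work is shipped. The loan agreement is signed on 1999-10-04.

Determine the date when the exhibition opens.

The work is shipped: Nov 22, 1999.
The work is installed: Nov 22, 1999 + 50 days = Jan 11, 2000.
The loan agreement is signed: Oct 4, 1999.
The condition report is completed: Oct 4, 1999 + 22 days = Oct 26, 1999.
The crate is built: Oct 26, 1999 + 20 days = Nov 15, 1999.
Both prerequisites met — the work is installed (Jan 11, 2000), the crate is built (Nov 15, 1999); the later is Jan 11, 2000.
The exhibition opens: Jan 11, 2000 + 19 days = Jan 30, 2000.

2000-01-30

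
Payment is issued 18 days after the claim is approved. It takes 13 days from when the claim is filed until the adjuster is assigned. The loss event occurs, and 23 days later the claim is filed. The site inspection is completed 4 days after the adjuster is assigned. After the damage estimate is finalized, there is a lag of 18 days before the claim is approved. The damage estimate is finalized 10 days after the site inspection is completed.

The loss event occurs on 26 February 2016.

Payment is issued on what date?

The loss event occurs: Feb 26, 2016.
The claim is filed: Feb 26, 2016 + 23 days = Mar 20, 2016.
The adjuster is assigned: Mar 20, 2016 + 13 days = Apr 2, 2016.
The site inspection is completed: Apr 2, 2016 + 4 days = Apr 6, 2016.
The damage estimate is finalized: Apr 6, 2016 + 10 days = Apr 16, 2016.
The claim is approved: Apr 16, 2016 + 18 days = May 4, 2016.
Payment is issued: May 4, 2016 + 18 days = May 22, 2016.

22 May 2016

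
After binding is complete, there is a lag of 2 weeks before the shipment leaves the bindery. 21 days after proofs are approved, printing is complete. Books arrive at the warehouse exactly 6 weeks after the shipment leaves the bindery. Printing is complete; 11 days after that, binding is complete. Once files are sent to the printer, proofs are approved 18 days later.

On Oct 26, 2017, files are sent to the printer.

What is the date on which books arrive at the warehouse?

Files are sent to the printer: Oct 26, 2017.
Proofs are approved: Oct 26, 2017 + 18 days = Nov 13, 2017.
Printing is complete: Nov 13, 2017 + 21 days = Dec 4, 2017.
Binding is complete: Dec 4, 2017 + 11 days = Dec 15, 2017.
The shipment leaves the bindery: Dec 15, 2017 + 2 weeks = Dec 29, 2017.
Books arrive at the warehouse: Dec 29, 2017 + 6 weeks = Feb 9, 2018.

Feb 9, 2018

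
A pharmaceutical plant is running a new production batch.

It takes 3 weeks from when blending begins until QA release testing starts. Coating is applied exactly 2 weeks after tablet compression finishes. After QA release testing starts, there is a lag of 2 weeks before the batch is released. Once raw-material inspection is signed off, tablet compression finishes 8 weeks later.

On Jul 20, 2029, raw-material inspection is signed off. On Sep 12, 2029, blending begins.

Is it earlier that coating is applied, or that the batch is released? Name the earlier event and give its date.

Raw-material inspection is signed off: Jul 20, 2029.
Tablet compression finishes: Jul 20, 2029 + 8 weeks = Sep 14, 2029.
Coating is applied: Sep 14, 2029 + 2 weeks = Sep 28, 2029.
Blending begins: Sep 12, 2029.
QA release testing starts: Sep 12, 2029 + 3 weeks = Oct 3, 2029.
The batch is released: Oct 3, 2029 + 2 weeks = Oct 17, 2029.
Comparing: coating is applied on Sep 28, 2029 vs the batch is released on Oct 17, 2029. Earlier: coating is applied.

Coating is applied — Sep 28, 2029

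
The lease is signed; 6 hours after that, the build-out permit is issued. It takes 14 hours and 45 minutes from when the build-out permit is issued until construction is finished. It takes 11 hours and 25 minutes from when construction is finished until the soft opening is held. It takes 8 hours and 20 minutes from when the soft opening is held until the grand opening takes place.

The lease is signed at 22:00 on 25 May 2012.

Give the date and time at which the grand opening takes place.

14:30 on 27 May 2012

The lease is signed: 22:00 May 25, 2012.
The build-out permit is issued: 22:00 May 25, 2012 + 6h = 04:00 May 26, 2012.
Construction is finished: 04:00 May 26, 2012 + 14h45m = 18:45 May 26, 2012.
The soft opening is held: 18:45 May 26, 2012 + 11h25m = 06:10 May 27, 2012.
The grand opening takes place: 06:10 May 27, 2012 + 8h20m = 14:30 May 27, 2012.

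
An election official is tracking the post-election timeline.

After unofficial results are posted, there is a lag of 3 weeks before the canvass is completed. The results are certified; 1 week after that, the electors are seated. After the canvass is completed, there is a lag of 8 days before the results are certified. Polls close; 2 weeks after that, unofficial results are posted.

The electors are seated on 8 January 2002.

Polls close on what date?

The electors are seated: Jan 8, 2002.
The results are certified: Jan 8, 2002 − 1 week = Jan 1, 2002.
The canvass is completed: Jan 1, 2002 − 8 days = Dec 24, 2001.
Unofficial results are posted: Dec 24, 2001 − 3 weeks = Dec 3, 2001.
Polls close: Dec 3, 2001 − 2 weeks = Nov 19, 2001.

19 November 2001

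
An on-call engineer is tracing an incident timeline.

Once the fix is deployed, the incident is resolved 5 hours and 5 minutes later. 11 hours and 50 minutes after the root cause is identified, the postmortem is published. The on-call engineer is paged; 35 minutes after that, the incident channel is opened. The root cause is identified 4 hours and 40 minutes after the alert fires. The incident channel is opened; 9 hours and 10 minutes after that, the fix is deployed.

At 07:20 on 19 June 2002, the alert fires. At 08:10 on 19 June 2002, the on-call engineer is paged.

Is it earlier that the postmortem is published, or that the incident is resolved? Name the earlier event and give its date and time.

The alert fires: 07:20 Jun 19, 2002.
The root cause is identified: 07:20 Jun 19, 2002 + 4h40m = 12:00 Jun 19, 2002.
The postmortem is published: 12:00 Jun 19, 2002 + 11h50m = 23:50 Jun 19, 2002.
The on-call engineer is paged: 08:10 Jun 19, 2002.
The incident channel is opened: 08:10 Jun 19, 2002 + 35m = 08:45 Jun 19, 2002.
The fix is deployed: 08:45 Jun 19, 2002 + 9h10m = 17:55 Jun 19, 2002.
The incident is resolved: 17:55 Jun 19, 2002 + 5h05m = 23:00 Jun 19, 2002.
Comparing: the postmortem is published at 23:50 Jun 19, 2002 vs the incident is resolved at 23:00 Jun 19, 2002. Earlier: the incident is resolved.

The incident is resolved — 23:00 on 19 June 2002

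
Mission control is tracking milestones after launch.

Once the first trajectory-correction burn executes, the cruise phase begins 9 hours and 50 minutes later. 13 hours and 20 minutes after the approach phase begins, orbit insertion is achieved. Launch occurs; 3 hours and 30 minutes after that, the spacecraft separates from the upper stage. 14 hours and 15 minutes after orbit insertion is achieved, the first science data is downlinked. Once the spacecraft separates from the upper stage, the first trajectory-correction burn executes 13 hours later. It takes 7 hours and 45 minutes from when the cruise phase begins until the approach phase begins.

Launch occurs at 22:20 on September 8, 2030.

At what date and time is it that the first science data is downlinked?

Launch occurs: 22:20 Sep 8, 2030.
The spacecraft separates from the upper stage: 22:20 Sep 8, 2030 + 3h30m = 01:50 Sep 9, 2030.
The first trajectory-correction burn executes: 01:50 Sep 9, 2030 + 13h = 14:50 Sep 9, 2030.
The cruise phase begins: 14:50 Sep 9, 2030 + 9h50m = 00:40 Sep 10, 2030.
The approach phase begins: 00:40 Sep 10, 2030 + 7h45m = 08:25 Sep 10, 2030.
Orbit insertion is achieved: 08:25 Sep 10, 2030 + 13h20m = 21:45 Sep 10, 2030.
The first science data is downlinked: 21:45 Sep 10, 2030 + 14h15m = 12:00 Sep 11, 2030.

12:00 on September 11, 2030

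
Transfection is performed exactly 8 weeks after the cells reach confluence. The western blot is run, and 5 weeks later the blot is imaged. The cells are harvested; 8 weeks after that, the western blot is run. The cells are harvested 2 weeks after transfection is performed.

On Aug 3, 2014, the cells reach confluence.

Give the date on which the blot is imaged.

The cells reach confluence: Aug 3, 2014.
Transfection is performed: Aug 3, 2014 + 8 weeks = Sep 28, 2014.
The cells are harvested: Sep 28, 2014 + 2 weeks = Oct 12, 2014.
The western blot is run: Oct 12, 2014 + 8 weeks = Dec 7, 2014.
The blot is imaged: Dec 7, 2014 + 5 weeks = Jan 11, 2015.

Jan 11, 2015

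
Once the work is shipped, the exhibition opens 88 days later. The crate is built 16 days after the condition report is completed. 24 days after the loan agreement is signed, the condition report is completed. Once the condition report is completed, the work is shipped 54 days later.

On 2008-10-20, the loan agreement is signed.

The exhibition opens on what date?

2009-04-04

The loan agreement is signed: Oct 20, 2008.
The condition report is completed: Oct 20, 2008 + 24 days = Nov 13, 2008.
The work is shipped: Nov 13, 2008 + 54 days = Jan 6, 2009.
The exhibition opens: Jan 6, 2009 + 88 days = Apr 4, 2009.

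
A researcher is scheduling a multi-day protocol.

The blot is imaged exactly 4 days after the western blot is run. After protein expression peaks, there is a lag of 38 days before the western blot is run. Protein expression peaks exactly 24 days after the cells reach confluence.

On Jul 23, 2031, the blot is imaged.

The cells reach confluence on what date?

May 18, 2031

The blot is imaged: Jul 23, 2031.
The western blot is run: Jul 23, 2031 − 4 days = Jul 19, 2031.
Protein expression peaks: Jul 19, 2031 − 38 days = Jun 11, 2031.
The cells reach confluence: Jun 11, 2031 − 24 days = May 18, 2031.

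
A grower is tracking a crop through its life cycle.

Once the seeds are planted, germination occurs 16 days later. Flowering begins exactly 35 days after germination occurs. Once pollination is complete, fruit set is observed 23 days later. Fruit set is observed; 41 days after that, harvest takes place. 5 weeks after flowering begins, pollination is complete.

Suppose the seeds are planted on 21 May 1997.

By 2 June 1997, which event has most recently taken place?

The seeds are planted

The seeds are planted: May 21, 1997.
Germination occurs: May 21, 1997 + 16 days = Jun 6, 1997.
Flowering begins: Jun 6, 1997 + 35 days = Jul 11, 1997.
Pollination is complete: Jul 11, 1997 + 5 weeks = Aug 15, 1997.
Fruit set is observed: Aug 15, 1997 + 23 days = Sep 7, 1997.
Harvest takes place: Sep 7, 1997 + 41 days = Oct 18, 1997.
Jun 2, 1997 falls between when the seeds are planted (May 21, 1997) and when germination occurs (Jun 6, 1997).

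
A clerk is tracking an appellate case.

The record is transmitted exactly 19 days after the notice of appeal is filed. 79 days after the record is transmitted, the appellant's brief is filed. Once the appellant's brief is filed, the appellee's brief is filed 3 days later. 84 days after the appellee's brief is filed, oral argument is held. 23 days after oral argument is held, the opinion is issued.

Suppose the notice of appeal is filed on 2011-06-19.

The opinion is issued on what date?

The notice of appeal is filed: Jun 19, 2011.
The record is transmitted: Jun 19, 2011 + 19 days = Jul 8, 2011.
The appellant's brief is filed: Jul 8, 2011 + 79 days = Sep 25, 2011.
The appellee's brief is filed: Sep 25, 2011 + 3 days = Sep 28, 2011.
Oral argument is held: Sep 28, 2011 + 84 days = Dec 21, 2011.
The opinion is issued: Dec 21, 2011 + 23 days = Jan 13, 2012.

2012-01-13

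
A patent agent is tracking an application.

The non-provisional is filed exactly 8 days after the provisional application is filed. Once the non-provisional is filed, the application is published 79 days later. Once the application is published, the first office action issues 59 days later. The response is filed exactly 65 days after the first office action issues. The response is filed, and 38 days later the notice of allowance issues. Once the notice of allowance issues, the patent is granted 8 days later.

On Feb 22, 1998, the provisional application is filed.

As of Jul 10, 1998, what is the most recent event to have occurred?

The provisional application is filed: Feb 22, 1998.
The non-provisional is filed: Feb 22, 1998 + 8 days = Mar 2, 1998.
The application is published: Mar 2, 1998 + 79 days = May 20, 1998.
The first office action issues: May 20, 1998 + 59 days = Jul 18, 1998.
The response is filed: Jul 18, 1998 + 65 days = Sep 21, 1998.
The notice of allowance issues: Sep 21, 1998 + 38 days = Oct 29, 1998.
The patent is granted: Oct 29, 1998 + 8 days = Nov 6, 1998.
Jul 10, 1998 falls between when the application is published (May 20, 1998) and when the first office action issues (Jul 18, 1998).

The application is published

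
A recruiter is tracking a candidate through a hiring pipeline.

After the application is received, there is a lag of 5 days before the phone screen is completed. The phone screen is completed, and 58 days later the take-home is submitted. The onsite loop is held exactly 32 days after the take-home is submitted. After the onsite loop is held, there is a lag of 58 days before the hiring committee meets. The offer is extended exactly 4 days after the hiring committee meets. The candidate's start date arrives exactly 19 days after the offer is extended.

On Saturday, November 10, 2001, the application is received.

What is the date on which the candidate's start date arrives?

The application is received: Nov 10, 2001.
The phone screen is completed: Nov 10, 2001 + 5 days = Nov 15, 2001.
The take-home is submitted: Nov 15, 2001 + 58 days = Jan 12, 2002.
The onsite loop is held: Jan 12, 2002 + 32 days = Feb 13, 2002.
The hiring committee meets: Feb 13, 2002 + 58 days = Apr 12, 2002.
The offer is extended: Apr 12, 2002 + 4 days = Apr 16, 2002.
The candidate's start date arrives: Apr 16, 2002 + 19 days = May 5, 2002.

Sunday, May 5, 2002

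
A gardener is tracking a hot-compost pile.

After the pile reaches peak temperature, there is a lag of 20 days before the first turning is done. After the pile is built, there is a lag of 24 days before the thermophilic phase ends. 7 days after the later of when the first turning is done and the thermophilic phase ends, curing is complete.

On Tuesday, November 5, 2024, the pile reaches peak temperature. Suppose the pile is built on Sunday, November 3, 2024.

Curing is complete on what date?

The pile reaches peak temperature: Nov 5, 2024.
The first turning is done: Nov 5, 2024 + 20 days = Nov 25, 2024.
The pile is built: Nov 3, 2024.
The thermophilic phase ends: Nov 3, 2024 + 24 days = Nov 27, 2024.
Both prerequisites met — the first turning is done (Nov 25, 2024), the thermophilic phase ends (Nov 27, 2024); the later is Nov 27, 2024.
Curing is complete: Nov 27, 2024 + 7 days = Dec 4, 2024.

Wednesday, December 4, 2024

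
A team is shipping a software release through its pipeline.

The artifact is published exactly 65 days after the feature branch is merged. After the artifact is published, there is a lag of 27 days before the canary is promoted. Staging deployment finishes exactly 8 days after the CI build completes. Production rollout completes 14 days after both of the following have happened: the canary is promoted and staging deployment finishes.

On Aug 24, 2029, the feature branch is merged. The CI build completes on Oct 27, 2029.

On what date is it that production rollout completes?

Dec 8, 2029

The feature branch is merged: Aug 24, 2029.
The artifact is published: Aug 24, 2029 + 65 days = Oct 28, 2029.
The canary is promoted: Oct 28, 2029 + 27 days = Nov 24, 2029.
The CI build completes: Oct 27, 2029.
Staging deployment finishes: Oct 27, 2029 + 8 days = Nov 4, 2029.
Both prerequisites met — the canary is promoted (Nov 24, 2029), staging deployment finishes (Nov 4, 2029); the later is Nov 24, 2029.
Production rollout completes: Nov 24, 2029 + 14 days = Dec 8, 2029.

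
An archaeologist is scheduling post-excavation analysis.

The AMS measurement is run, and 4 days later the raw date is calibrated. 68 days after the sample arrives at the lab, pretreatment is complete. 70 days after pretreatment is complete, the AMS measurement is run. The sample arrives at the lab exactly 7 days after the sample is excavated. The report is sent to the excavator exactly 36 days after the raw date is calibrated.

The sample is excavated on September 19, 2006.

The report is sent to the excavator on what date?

March 23, 2007

The sample is excavated: Sep 19, 2006.
The sample arrives at the lab: Sep 19, 2006 + 7 days = Sep 26, 2006.
Pretreatment is complete: Sep 26, 2006 + 68 days = Dec 3, 2006.
The AMS measurement is run: Dec 3, 2006 + 70 days = Feb 11, 2007.
The raw date is calibrated: Feb 11, 2007 + 4 days = Feb 15, 2007.
The report is sent to the excavator: Feb 15, 2007 + 36 days = Mar 23, 2007.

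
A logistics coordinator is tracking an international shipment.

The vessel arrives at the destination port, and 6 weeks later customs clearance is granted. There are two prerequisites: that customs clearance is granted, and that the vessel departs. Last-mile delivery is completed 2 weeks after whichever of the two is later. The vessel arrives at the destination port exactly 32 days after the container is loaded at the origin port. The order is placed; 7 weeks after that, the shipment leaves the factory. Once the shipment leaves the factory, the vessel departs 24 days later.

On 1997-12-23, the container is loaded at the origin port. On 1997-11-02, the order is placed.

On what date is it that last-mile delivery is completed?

1998-03-21

The container is loaded at the origin port: Dec 23, 1997.
The vessel arrives at the destination port: Dec 23, 1997 + 32 days = Jan 24, 1998.
Customs clearance is granted: Jan 24, 1998 + 6 weeks = Mar 7, 1998.
The order is placed: Nov 2, 1997.
The shipment leaves the factory: Nov 2, 1997 + 7 weeks = Dec 21, 1997.
The vessel departs: Dec 21, 1997 + 24 days = Jan 14, 1998.
Both prerequisites met — customs clearance is granted (Mar 7, 1998), the vessel departs (Jan 14, 1998); the later is Mar 7, 1998.
Last-mile delivery is completed: Mar 7, 1998 + 2 weeks = Mar 21, 1998.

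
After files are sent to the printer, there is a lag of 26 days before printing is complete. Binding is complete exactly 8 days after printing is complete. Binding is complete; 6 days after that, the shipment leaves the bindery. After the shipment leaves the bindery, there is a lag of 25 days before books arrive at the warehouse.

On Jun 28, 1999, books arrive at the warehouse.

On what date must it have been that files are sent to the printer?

Books arrive at the warehouse: Jun 28, 1999.
The shipment leaves the bindery: Jun 28, 1999 − 25 days = Jun 3, 1999.
Binding is complete: Jun 3, 1999 − 6 days = May 28, 1999.
Printing is complete: May 28, 1999 − 8 days = May 20, 1999.
Files are sent to the printer: May 20, 1999 − 26 days = Apr 24, 1999.

Apr 24, 1999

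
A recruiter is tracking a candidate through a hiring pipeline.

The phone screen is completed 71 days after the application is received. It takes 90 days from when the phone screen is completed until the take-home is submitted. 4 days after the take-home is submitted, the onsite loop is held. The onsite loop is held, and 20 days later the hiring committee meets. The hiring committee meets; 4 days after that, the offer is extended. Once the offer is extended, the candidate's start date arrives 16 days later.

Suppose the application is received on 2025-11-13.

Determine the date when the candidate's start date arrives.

2026-06-06

The application is received: Nov 13, 2025.
The phone screen is completed: Nov 13, 2025 + 71 days = Jan 23, 2026.
The take-home is submitted: Jan 23, 2026 + 90 days = Apr 23, 2026.
The onsite loop is held: Apr 23, 2026 + 4 days = Apr 27, 2026.
The hiring committee meets: Apr 27, 2026 + 20 days = May 17, 2026.
The offer is extended: May 17, 2026 + 4 days = May 21, 2026.
The candidate's start date arrives: May 21, 2026 + 16 days = Jun 6, 2026.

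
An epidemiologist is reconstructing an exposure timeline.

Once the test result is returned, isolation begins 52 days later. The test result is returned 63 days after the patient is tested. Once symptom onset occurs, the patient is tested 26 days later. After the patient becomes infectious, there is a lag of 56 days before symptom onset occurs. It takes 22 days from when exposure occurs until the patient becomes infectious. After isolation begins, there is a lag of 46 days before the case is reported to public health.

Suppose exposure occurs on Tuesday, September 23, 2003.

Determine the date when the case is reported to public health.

Exposure occurs: Sep 23, 2003.
The patient becomes infectious: Sep 23, 2003 + 22 days = Oct 15, 2003.
Symptom onset occurs: Oct 15, 2003 + 56 days = Dec 10, 2003.
The patient is tested: Dec 10, 2003 + 26 days = Jan 5, 2004.
The test result is returned: Jan 5, 2004 + 63 days = Mar 8, 2004.
Isolation begins: Mar 8, 2004 + 52 days = Apr 29, 2004.
The case is reported to public health: Apr 29, 2004 + 46 days = Jun 14, 2004.

Monday, June 14, 2004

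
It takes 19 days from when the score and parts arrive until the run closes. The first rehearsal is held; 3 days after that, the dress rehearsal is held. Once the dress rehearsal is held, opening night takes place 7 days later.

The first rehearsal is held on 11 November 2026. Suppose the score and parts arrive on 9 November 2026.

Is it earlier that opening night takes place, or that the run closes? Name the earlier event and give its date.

Opening night takes place — 21 November 2026

The first rehearsal is held: Nov 11, 2026.
The dress rehearsal is held: Nov 11, 2026 + 3 days = Nov 14, 2026.
Opening night takes place: Nov 14, 2026 + 7 days = Nov 21, 2026.
The score and parts arrive: Nov 9, 2026.
The run closes: Nov 9, 2026 + 19 days = Nov 28, 2026.
Comparing: opening night takes place on Nov 21, 2026 vs the run closes on Nov 28, 2026. Earlier: opening night takes place.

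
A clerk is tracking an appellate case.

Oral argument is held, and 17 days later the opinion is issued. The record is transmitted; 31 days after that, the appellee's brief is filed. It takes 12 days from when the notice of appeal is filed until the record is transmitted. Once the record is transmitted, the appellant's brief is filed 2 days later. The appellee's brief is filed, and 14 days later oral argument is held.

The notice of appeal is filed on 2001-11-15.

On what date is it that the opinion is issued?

2002-01-28

The notice of appeal is filed: Nov 15, 2001.
The record is transmitted: Nov 15, 2001 + 12 days = Nov 27, 2001.
The appellee's brief is filed: Nov 27, 2001 + 31 days = Dec 28, 2001.
Oral argument is held: Dec 28, 2001 + 14 days = Jan 11, 2002.
The opinion is issued: Jan 11, 2002 + 17 days = Jan 28, 2002.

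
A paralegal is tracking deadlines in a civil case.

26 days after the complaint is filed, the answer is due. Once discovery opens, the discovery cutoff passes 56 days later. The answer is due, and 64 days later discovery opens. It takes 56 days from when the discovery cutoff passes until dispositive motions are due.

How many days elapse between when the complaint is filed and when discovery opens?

90 days

Causal path: the complaint is filed → the answer is due → discovery opens.
Total delay along the path: 26 + 64 = 90 days.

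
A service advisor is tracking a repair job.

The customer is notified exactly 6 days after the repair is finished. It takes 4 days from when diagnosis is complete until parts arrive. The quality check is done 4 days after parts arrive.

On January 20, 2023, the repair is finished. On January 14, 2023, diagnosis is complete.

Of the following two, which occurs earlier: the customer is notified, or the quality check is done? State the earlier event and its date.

The quality check is done — January 22, 2023

The repair is finished: Jan 20, 2023.
The customer is notified: Jan 20, 2023 + 6 days = Jan 26, 2023.
Diagnosis is complete: Jan 14, 2023.
Parts arrive: Jan 14, 2023 + 4 days = Jan 18, 2023.
The quality check is done: Jan 18, 2023 + 4 days = Jan 22, 2023.
Comparing: the customer is notified on Jan 26, 2023 vs the quality check is done on Jan 22, 2023. Earlier: the quality check is done.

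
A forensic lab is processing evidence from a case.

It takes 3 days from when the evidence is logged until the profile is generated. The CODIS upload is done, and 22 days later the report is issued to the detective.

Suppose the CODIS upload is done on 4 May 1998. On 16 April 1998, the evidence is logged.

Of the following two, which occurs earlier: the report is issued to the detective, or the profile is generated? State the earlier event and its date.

The CODIS upload is done: May 4, 1998.
The report is issued to the detective: May 4, 1998 + 22 days = May 26, 1998.
The evidence is logged: Apr 16, 1998.
The profile is generated: Apr 16, 1998 + 3 days = Apr 19, 1998.
Comparing: the report is issued to the detective on May 26, 1998 vs the profile is generated on Apr 19, 1998. Earlier: the profile is generated.

The profile is generated — 19 April 1998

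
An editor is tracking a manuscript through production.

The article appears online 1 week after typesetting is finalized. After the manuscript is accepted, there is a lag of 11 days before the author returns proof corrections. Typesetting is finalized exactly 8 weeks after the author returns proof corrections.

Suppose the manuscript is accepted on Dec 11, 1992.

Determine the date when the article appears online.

Feb 23, 1993

The manuscript is accepted: Dec 11, 1992.
The author returns proof corrections: Dec 11, 1992 + 11 days = Dec 22, 1992.
Typesetting is finalized: Dec 22, 1992 + 8 weeks = Feb 16, 1993.
The article appears online: Feb 16, 1993 + 1 week = Feb 23, 1993.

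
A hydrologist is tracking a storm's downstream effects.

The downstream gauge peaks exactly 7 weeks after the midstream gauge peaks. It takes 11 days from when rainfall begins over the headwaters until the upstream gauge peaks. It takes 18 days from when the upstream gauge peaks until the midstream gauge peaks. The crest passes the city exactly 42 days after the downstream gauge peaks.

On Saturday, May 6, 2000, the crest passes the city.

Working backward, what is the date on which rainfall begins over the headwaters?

Friday, January 7, 2000

The crest passes the city: May 6, 2000.
The downstream gauge peaks: May 6, 2000 − 42 days = Mar 25, 2000.
The midstream gauge peaks: Mar 25, 2000 − 7 weeks = Feb 5, 2000.
The upstream gauge peaks: Feb 5, 2000 − 18 days = Jan 18, 2000.
Rainfall begins over the headwaters: Jan 18, 2000 − 11 days = Jan 7, 2000.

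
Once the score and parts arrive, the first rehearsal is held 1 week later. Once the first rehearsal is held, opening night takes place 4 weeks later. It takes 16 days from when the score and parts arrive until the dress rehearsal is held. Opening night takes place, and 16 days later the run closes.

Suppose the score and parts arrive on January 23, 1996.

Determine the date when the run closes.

The score and parts arrive: Jan 23, 1996.
The first rehearsal is held: Jan 23, 1996 + 1 week = Jan 30, 1996.
Opening night takes place: Jan 30, 1996 + 4 weeks = Feb 27, 1996.
The run closes: Feb 27, 1996 + 16 days = Mar 14, 1996.

March 14, 1996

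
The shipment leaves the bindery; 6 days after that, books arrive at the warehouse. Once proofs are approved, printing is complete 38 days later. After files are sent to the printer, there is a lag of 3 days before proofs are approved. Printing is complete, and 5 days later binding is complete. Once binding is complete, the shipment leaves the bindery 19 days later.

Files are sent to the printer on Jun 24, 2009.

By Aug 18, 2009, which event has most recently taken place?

Files are sent to the printer: Jun 24, 2009.
Proofs are approved: Jun 24, 2009 + 3 days = Jun 27, 2009.
Printing is complete: Jun 27, 2009 + 38 days = Aug 4, 2009.
Binding is complete: Aug 4, 2009 + 5 days = Aug 9, 2009.
The shipment leaves the bindery: Aug 9, 2009 + 19 days = Aug 28, 2009.
Books arrive at the warehouse: Aug 28, 2009 + 6 days = Sep 3, 2009.
Aug 18, 2009 falls between when binding is complete (Aug 9, 2009) and when the shipment leaves the bindery (Aug 28, 2009).

Binding is complete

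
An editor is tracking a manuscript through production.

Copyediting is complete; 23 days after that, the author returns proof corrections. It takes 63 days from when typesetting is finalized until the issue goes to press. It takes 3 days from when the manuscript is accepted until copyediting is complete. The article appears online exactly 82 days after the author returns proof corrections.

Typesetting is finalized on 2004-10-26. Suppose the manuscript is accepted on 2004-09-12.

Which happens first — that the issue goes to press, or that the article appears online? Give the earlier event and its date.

Typesetting is finalized: Oct 26, 2004.
The issue goes to press: Oct 26, 2004 + 63 days = Dec 28, 2004.
The manuscript is accepted: Sep 12, 2004.
Copyediting is complete: Sep 12, 2004 + 3 days = Sep 15, 2004.
The author returns proof corrections: Sep 15, 2004 + 23 days = Oct 8, 2004.
The article appears online: Oct 8, 2004 + 82 days = Dec 29, 2004.
Comparing: the issue goes to press on Dec 28, 2004 vs the article appears online on Dec 29, 2004. Earlier: the issue goes to press.

The issue goes to press — 2004-12-28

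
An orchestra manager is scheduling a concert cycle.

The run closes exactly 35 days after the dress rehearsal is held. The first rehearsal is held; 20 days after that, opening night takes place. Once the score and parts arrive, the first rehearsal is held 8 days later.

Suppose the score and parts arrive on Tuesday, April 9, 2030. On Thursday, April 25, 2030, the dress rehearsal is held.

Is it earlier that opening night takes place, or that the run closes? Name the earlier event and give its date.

The score and parts arrive: Apr 9, 2030.
The first rehearsal is held: Apr 9, 2030 + 8 days = Apr 17, 2030.
Opening night takes place: Apr 17, 2030 + 20 days = May 7, 2030.
The dress rehearsal is held: Apr 25, 2030.
The run closes: Apr 25, 2030 + 35 days = May 30, 2030.
Comparing: opening night takes place on May 7, 2030 vs the run closes on May 30, 2030. Earlier: opening night takes place.

Opening night takes place — Tuesday, May 7, 2030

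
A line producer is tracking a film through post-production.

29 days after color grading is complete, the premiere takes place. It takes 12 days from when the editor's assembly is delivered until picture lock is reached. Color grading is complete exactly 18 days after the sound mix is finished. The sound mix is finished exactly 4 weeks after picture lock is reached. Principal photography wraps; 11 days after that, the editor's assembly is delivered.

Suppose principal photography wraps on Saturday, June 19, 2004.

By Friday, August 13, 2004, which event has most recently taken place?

The sound mix is finished

Principal photography wraps: Jun 19, 2004.
The editor's assembly is delivered: Jun 19, 2004 + 11 days = Jun 30, 2004.
Picture lock is reached: Jun 30, 2004 + 12 days = Jul 12, 2004.
The sound mix is finished: Jul 12, 2004 + 4 weeks = Aug 9, 2004.
Color grading is complete: Aug 9, 2004 + 18 days = Aug 27, 2004.
The premiere takes place: Aug 27, 2004 + 29 days = Sep 25, 2004.
Aug 13, 2004 falls between when the sound mix is finished (Aug 9, 2004) and when color grading is complete (Aug 27, 2004).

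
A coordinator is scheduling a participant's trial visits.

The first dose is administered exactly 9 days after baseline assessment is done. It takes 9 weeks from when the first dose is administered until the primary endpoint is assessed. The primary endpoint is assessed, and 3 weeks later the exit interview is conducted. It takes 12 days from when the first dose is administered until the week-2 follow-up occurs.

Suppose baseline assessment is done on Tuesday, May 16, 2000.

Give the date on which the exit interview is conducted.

Baseline assessment is done: May 16, 2000.
The first dose is administered: May 16, 2000 + 9 days = May 25, 2000.
The primary endpoint is assessed: May 25, 2000 + 9 weeks = Jul 27, 2000.
The exit interview is conducted: Jul 27, 2000 + 3 weeks = Aug 17, 2000.

Thursday, August 17, 2000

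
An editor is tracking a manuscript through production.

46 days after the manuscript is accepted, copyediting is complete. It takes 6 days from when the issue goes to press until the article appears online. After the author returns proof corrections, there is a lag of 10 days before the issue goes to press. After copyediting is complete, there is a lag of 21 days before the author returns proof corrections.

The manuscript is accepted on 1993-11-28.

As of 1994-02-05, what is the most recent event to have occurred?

The author returns proof corrections

The manuscript is accepted: Nov 28, 1993.
Copyediting is complete: Nov 28, 1993 + 46 days = Jan 13, 1994.
The author returns proof corrections: Jan 13, 1994 + 21 days = Feb 3, 1994.
The issue goes to press: Feb 3, 1994 + 10 days = Feb 13, 1994.
The article appears online: Feb 13, 1994 + 6 days = Feb 19, 1994.
Feb 5, 1994 falls between when the author returns proof corrections (Feb 3, 1994) and when the issue goes to press (Feb 13, 1994).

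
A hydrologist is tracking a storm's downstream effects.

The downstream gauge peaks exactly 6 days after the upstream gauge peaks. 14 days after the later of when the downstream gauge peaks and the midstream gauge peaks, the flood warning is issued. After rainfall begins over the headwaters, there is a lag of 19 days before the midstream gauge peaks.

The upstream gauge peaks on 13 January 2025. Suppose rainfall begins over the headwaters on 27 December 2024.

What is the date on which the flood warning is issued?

2 February 2025

The upstream gauge peaks: Jan 13, 2025.
The downstream gauge peaks: Jan 13, 2025 + 6 days = Jan 19, 2025.
Rainfall begins over the headwaters: Dec 27, 2024.
The midstream gauge peaks: Dec 27, 2024 + 19 days = Jan 15, 2025.
Both prerequisites met — the downstream gauge peaks (Jan 19, 2025), the midstream gauge peaks (Jan 15, 2025); the later is Jan 19, 2025.
The flood warning is issued: Jan 19, 2025 + 14 days = Feb 2, 2025.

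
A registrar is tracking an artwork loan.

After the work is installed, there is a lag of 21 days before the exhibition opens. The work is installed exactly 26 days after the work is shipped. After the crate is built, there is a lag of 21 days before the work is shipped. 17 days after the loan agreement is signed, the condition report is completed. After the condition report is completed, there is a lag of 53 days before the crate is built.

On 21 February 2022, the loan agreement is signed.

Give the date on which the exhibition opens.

9 July 2022

The loan agreement is signed: Feb 21, 2022.
The condition report is completed: Feb 21, 2022 + 17 days = Mar 10, 2022.
The crate is built: Mar 10, 2022 + 53 days = May 2, 2022.
The work is shipped: May 2, 2022 + 21 days = May 23, 2022.
The work is installed: May 23, 2022 + 26 days = Jun 18, 2022.
The exhibition opens: Jun 18, 2022 + 21 days = Jul 9, 2022.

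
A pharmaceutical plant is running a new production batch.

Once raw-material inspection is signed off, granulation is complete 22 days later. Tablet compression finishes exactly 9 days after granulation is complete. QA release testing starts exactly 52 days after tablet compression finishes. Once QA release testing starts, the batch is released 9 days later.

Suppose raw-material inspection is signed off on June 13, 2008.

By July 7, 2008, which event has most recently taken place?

Raw-material inspection is signed off: Jun 13, 2008.
Granulation is complete: Jun 13, 2008 + 22 days = Jul 5, 2008.
Tablet compression finishes: Jul 5, 2008 + 9 days = Jul 14, 2008.
QA release testing starts: Jul 14, 2008 + 52 days = Sep 4, 2008.
The batch is released: Sep 4, 2008 + 9 days = Sep 13, 2008.
Jul 7, 2008 falls between when granulation is complete (Jul 5, 2008) and when tablet compression finishes (Jul 14, 2008).

Granulation is complete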